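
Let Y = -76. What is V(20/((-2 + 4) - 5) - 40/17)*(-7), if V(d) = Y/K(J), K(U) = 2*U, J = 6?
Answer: 133/3 ≈ 44.333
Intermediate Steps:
V(d) = -19/3 (V(d) = -76/(2*6) = -76/12 = -76*1/12 = -19/3)
V(20/((-2 + 4) - 5) - 40/17)*(-7) = -19/3*(-7) = 133/3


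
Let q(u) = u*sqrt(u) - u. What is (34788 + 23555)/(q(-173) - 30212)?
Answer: -1752565377/907519238 + 10093339*I*sqrt(173)/907519238 ≈ -1.9312 + 0.14629*I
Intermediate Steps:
q(u) = u**(3/2) - u
(34788 + 23555)/(q(-173) - 30212) = (34788 + 23555)/(((-173)**(3/2) - 1*(-173)) - 30212) = 58343/((-173*I*sqrt(173) + 173) - 30212) = 58343/((173 - 173*I*sqrt(173)) - 30212) = 58343/(-30039 - 173*I*sqrt(173))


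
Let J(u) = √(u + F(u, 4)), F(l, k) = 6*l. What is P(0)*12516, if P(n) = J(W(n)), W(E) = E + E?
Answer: 0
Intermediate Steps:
W(E) = 2*E
J(u) = √7*√u (J(u) = √(u + 6*u) = √(7*u) = √7*√u)
P(n) = √14*√n (P(n) = √7*√(2*n) = √7*(√2*√n) = √14*√n)
P(0)*12516 = (√14*√0)*12516 = (√14*0)*12516 = 0*12516 = 0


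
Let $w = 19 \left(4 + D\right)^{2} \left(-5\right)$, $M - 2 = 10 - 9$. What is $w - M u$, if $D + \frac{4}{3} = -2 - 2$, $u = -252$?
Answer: $\frac{5284}{9} \approx 587.11$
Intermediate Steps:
$D = - \frac{16}{3}$ ($D = - \frac{4}{3} - 4 = - \frac{16}{3} \approx -5.3333$)
$M = 3$ ($M = 2 + \left(10 - 9\right) = 2 + 1 = 3$)
$w = - \frac{1520}{9}$ ($w = 19 \left(4 - \frac{16}{3}\right)^{2} \left(-5\right) = 19 \left(- \frac{4}{3}\right)^{2} \left(-5\right) = 19 \cdot \frac{16}{9} \left(-5\right) = 19 \left(- \frac{80}{9}\right) = - \frac{1520}{9} \approx -168.89$)
$w - M u = - \frac{1520}{9} - 3 \left(-252\right) = - \frac{1520}{9} - -756 = - \frac{1520}{9} + 756 = \frac{5284}{9}$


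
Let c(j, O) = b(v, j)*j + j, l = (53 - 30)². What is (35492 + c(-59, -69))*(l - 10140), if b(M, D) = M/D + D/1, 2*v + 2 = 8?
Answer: -374031287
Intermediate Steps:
v = 3 (v = -1 + (½)*8 = -1 + 4 = 3)
b(M, D) = D + M/D (b(M, D) = M/D + D*1 = M/D + D = D + M/D)
l = 529 (l = 23² = 529)
c(j, O) = j + j*(j + 3/j) (c(j, O) = (j + 3/j)*j + j = j*(j + 3/j) + j = j + j*(j + 3/j))
(35492 + c(-59, -69))*(l - 10140) = (35492 + (3 - 59 + (-59)²))*(529 - 10140) = (35492 + (3 - 59 + 3481))*(-9611) = (35492 + 3425)*(-9611) = 38917*(-9611) = -374031287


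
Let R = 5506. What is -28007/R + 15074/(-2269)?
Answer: -146545327/12493114 ≈ -11.730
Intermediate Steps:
-28007/R + 15074/(-2269) = -28007/5506 + 15074/(-2269) = -28007*1/5506 + 15074*(-1/2269) = -28007/5506 - 15074/2269 = -146545327/12493114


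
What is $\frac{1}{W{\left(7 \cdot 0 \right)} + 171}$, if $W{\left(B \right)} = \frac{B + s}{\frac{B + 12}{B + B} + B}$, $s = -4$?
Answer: $\frac{1}{171} \approx 0.005848$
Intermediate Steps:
$W{\left(B \right)} = \frac{-4 + B}{B + \frac{12 + B}{2 B}}$ ($W{\left(B \right)} = \frac{B - 4}{\frac{B + 12}{B + B} + B} = \frac{-4 + B}{\frac{12 + B}{2 B} + B} = \frac{-4 + B}{B + \frac{12 + B}{2 B}}$)
$\frac{1}{W{\left(7 \cdot 0 \right)} + 171} = \frac{1}{\frac{2 \cdot 7 \cdot 0 \left(-4 + 7 \cdot 0\right)}{12 + 7 \cdot 0 + 2 \left(7 \cdot 0\right)^{2}} + 171} = \frac{1}{2 \cdot 0 \frac{1}{12 + 0 + 2 \cdot 0^{2}} \left(-4 + 0\right) + 171} = \frac{1}{2 \cdot 0 \frac{1}{12 + 0 + 2 \cdot 0} \left(-4\right) + 171} = \frac{1}{2 \cdot 0 \frac{1}{12 + 0 + 0} \left(-4\right) + 171} = \frac{1}{2 \cdot 0 \cdot \frac{1}{12} \left(-4\right) + 171} = \frac{1}{0 + 171} = \frac{1}{171}$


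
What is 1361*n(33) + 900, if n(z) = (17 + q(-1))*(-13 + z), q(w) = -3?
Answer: 381980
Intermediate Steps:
n(z) = -182 + 14*z (n(z) = (17 - 3)*(-13 + z) = 14*(-13 + z) = -182 + 14*z)
1361*n(33) + 900 = 1361*(-182 + 14*33) + 900 = 1361*(-182 + 462) + 900 = 1361*280 + 900 = 381080 + 900 = 381980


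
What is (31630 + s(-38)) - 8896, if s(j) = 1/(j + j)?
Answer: 1727783/76 ≈ 22734.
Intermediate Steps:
s(j) = 1/(2*j)
(31630 + s(-38)) - 8896 = (31630 + (½)/(-38)) - 8896 = (31630 + (½)*(-1/38)) - 8896 = (31630 - 1/76) - 8896 = 2403879/76 - 8896 = 1727783/76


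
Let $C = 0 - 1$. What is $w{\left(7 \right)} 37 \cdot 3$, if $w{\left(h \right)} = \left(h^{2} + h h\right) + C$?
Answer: $10767$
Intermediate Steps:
$C = -1$
$w{\left(h \right)} = -1 + 2 h^{2}$ ($w{\left(h \right)} = \left(h^{2} + h h\right) - 1 = \left(h^{2} + h^{2}\right) - 1 = 2 h^{2} - 1 = -1 + 2 h^{2}$)
$w{\left(7 \right)} 37 \cdot 3 = \left(-1 + 2 \cdot 7^{2}\right) 37 \cdot 3 = \left(-1 + 2 \cdot 49\right) 37 \cdot 3 = \left(-1 + 98\right) 37 \cdot 3 = 97 \cdot 37 \cdot 3 = 3589 \cdot 3 = 10767$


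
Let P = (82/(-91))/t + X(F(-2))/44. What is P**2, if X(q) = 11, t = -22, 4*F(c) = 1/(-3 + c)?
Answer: 1357225/16032016 ≈ 0.084657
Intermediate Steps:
F(c) = 1/(4*(-3 + c))
P = 1165/4004 (P = (82/(-91))/(-22) + 11/44 = (82*(-1/91))*(-1/22) + 11*(1/44) = -82/91*(-1/22) + 1/4 = 41/1001 + 1/4 = 1165/4004 ≈ 0.29096)
P**2 = (1165/4004)**2 = 1357225/16032016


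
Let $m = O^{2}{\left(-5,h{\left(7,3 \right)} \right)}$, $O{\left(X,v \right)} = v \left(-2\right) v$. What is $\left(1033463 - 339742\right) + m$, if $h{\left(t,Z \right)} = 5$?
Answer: $696221$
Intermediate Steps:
$O{\left(X,v \right)} = - 2 v^{2}$ ($O{\left(X,v \right)} = - 2 v v = - 2 v^{2}$)
$m = 2500$ ($m = \left(- 2 \cdot 5^{2}\right)^{2} = \left(\left(-2\right) 25\right)^{2} = \left(-50\right)^{2} = 2500$)
$\left(1033463 - 339742\right) + m = \left(1033463 - 339742\right) + 2500 = 693721 + 2500 = 696221$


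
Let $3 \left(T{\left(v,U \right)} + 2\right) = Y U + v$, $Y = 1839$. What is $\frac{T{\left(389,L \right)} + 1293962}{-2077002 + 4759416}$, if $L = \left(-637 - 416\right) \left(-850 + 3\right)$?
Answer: $\frac{822034909}{4023621} \approx 204.3$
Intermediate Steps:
$L = 891891$ ($L = \left(-1053\right) \left(-847\right) = 891891$)
$T{\left(v,U \right)} = -2 + 613 U + \frac{v}{3}$ ($T{\left(v,U \right)} = -2 + \frac{1839 U + v}{3} = -2 + \frac{v + 1839 U}{3} = -2 + \left(613 U + \frac{v}{3}\right) = -2 + 613 U + \frac{v}{3}$)
$\frac{T{\left(389,L \right)} + 1293962}{-2077002 + 4759416} = \frac{\left(-2 + 613 \cdot 891891 + \frac{1}{3} \cdot 389\right) + 1293962}{-2077002 + 4759416} = \frac{\left(-2 + 546729183 + \frac{389}{3}\right) + 1293962}{2682414} = \left(\frac{1640187932}{3} + 1293962\right) \frac{1}{2682414} = \frac{1644069818}{3} \cdot \frac{1}{2682414} = \frac{822034909}{4023621}$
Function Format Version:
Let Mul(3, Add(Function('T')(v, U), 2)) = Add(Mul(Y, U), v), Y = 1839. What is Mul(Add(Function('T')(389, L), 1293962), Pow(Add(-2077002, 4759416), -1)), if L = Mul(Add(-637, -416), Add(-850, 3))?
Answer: Rational(822034909, 4023621) ≈ 204.30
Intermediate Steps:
L = 891891 (L = Mul(-1053, -847) = 891891)
Function('T')(v, U) = Add(-2, Mul(613, U), Mul(Rational(1, 3), v)) (Function('T')(v, U) = Add(-2, Mul(Rational(1, 3), Add(Mul(1839, U), v))) = Add(-2, Mul(Rational(1, 3), Add(v, Mul(1839, U)))) = Add(-2, Add(Mul(613, U), Mul(Rational(1, 3), v))) = Add(-2, Mul(613, U), Mul(Rational(1, 3), v)))
Mul(Add(Function('T')(389, L), 1293962), Pow(Add(-2077002, 4759416), -1)) = Mul(Add(Add(-2, Mul(613, 891891), Mul(Rational(1, 3), 389)), 1293962), Pow(Add(-2077002, 4759416), -1)) = Mul(Add(Add(-2, 546729183, Rational(389, 3)), 1293962), Pow(2682414, -1)) = Mul(Add(Rational(1640187932, 3), 1293962), Rational(1, 2682414)) = Mul(Rational(1644069818, 3), Rational(1, 2682414)) = Rational(822034909, 4023621)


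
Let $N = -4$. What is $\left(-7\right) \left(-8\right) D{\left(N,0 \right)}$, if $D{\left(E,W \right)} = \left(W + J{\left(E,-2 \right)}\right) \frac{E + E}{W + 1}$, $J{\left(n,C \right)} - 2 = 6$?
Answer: $-3584$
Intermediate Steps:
$J{\left(n,C \right)} = 8$ ($J{\left(n,C \right)} = 2 + 6 = 8$)
$D{\left(E,W \right)} = \frac{2 E \left(8 + W\right)}{1 + W}$ ($D{\left(E,W \right)} = \left(W + 8\right) \frac{E + E}{W + 1} = \left(8 + W\right) \frac{2 E}{1 + W} = \frac{2 E \left(8 + W\right)}{1 + W}$)
$\left(-7\right) \left(-8\right) D{\left(N,0 \right)} = \left(-7\right) \left(-8\right) 2 \left(-4\right) \frac{1}{1 + 0} \left(8 + 0\right) = 56 \cdot 2 \left(-4\right) 1^{-1} \cdot 8 = 56 \cdot 2 \left(-4\right) 1 \cdot 8 = 56 \left(-64\right) = -3584$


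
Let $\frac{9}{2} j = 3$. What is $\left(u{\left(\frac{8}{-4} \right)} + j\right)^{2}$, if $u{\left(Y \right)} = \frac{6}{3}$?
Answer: $\frac{64}{9} \approx 7.1111$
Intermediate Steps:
$j = \frac{2}{3}$ ($j = \frac{2}{9} \cdot 3 = \frac{2}{3} \approx 0.66667$)
$u{\left(Y \right)} = 2$ ($u{\left(Y \right)} = 6 \cdot \frac{1}{3} = 2$)
$\left(u{\left(\frac{8}{-4} \right)} + j\right)^{2} = \left(2 + \frac{2}{3}\right)^{2} = \left(\frac{8}{3}\right)^{2} = \frac{64}{9}$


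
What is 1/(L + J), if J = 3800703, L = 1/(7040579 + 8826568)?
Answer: 15867147/60306313204342 ≈ 2.6311e-7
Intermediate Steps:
L = 1/15867147 ≈ 6.3023e-8
1/(L + J) = 1/(1/15867147 + 3800703) = 1/(60306313204342/15867147) = 15867147/60306313204342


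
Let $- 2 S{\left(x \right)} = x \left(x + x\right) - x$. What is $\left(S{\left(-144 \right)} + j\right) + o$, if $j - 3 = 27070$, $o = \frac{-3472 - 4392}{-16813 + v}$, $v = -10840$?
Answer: $\frac{173253909}{27653} \approx 6265.3$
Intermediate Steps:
$o = \frac{7864}{27653}$ ($o = \frac{-3472 - 4392}{-16813 - 10840} = - \frac{7864}{-27653} = \left(-7864\right) \left(- \frac{1}{27653}\right) = \frac{7864}{27653} \approx 0.28438$)
$j = 27073$ ($j = 3 + 27070 = 27073$)
$S{\left(x \right)} = \frac{x}{2} - x^{2}$ ($S{\left(x \right)} = - \frac{x \left(x + x\right) - x}{2} = - \frac{x 2 x - x}{2} = - \frac{2 x^{2} - x}{2} = - \frac{- x + 2 x^{2}}{2} = \frac{x}{2} - x^{2}$)
$\left(S{\left(-144 \right)} + j\right) + o = \left(- 144 \left(\frac{1}{2} - -144\right) + 27073\right) + \frac{7864}{27653} = \left(- 144 \left(\frac{1}{2} + 144\right) + 27073\right) + \frac{7864}{27653} = \left(\left(-144\right) \frac{289}{2} + 27073\right) + \frac{7864}{27653} = \left(-20808 + 27073\right) + \frac{7864}{27653} = 6265 + \frac{7864}{27653} = \frac{173253909}{27653}$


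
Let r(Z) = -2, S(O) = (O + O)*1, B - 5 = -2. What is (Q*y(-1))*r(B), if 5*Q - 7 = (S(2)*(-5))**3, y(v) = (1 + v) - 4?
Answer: -63944/5 ≈ -12789.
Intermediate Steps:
B = 3 (B = 5 - 2 = 3)
S(O) = 2*O (S(O) = (2*O)*1 = 2*O)
y(v) = -3 + v
Q = -7993/5 (Q = 7/5 + ((2*2)*(-5))**3/5 = 7/5 + (4*(-5))**3/5 = 7/5 + (1/5)*(-20)**3 = 7/5 + (1/5)*(-8000) = 7/5 - 1600 = -7993/5 ≈ -1598.6)
(Q*y(-1))*r(B) = -7993*(-3 - 1)/5*(-2) = -7993/5*(-4)*(-2) = (31972/5)*(-2) = -63944/5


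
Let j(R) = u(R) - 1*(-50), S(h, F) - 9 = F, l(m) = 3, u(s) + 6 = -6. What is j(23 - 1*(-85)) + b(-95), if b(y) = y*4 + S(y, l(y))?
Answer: -330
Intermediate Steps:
u(s) = -12 (u(s) = -6 - 6 = -12)
S(h, F) = 9 + F
b(y) = 12 + 4*y (b(y) = y*4 + (9 + 3) = 4*y + 12 = 12 + 4*y)
j(R) = 38 (j(R) = -12 - 1*(-50) = -12 + 50 = 38)
j(23 - 1*(-85)) + b(-95) = 38 + (12 + 4*(-95)) = 38 + (12 - 380) = 38 - 368 = -330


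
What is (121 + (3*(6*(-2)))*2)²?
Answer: 2401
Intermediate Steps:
(121 + (3*(6*(-2)))*2)² = (121 + (3*(-12))*2)² = (121 - 36*2)² = (121 - 72)² = 49² = 2401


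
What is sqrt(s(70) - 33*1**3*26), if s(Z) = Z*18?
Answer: sqrt(402) ≈ 20.050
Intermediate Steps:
s(Z) = 18*Z
sqrt(s(70) - 33*1**3*26) = sqrt(18*70 - 33*1**3*26) = sqrt(1260 - 33*1*26) = sqrt(1260 - 33*26) = sqrt(1260 - 858) = sqrt(402)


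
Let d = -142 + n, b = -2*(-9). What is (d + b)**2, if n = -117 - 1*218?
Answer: 210681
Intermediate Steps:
n = -335 (n = -117 - 218 = -335)
b = 18
d = -477 (d = -142 - 335 = -477)
(d + b)**2 = (-477 + 18)**2 = (-459)**2 = 210681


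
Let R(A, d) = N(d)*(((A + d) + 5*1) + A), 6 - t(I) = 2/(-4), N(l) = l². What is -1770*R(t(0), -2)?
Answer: -113280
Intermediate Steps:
t(I) = 13/2 (t(I) = 6 - 2/(-4) = 6 - 2*(-1)/4 = 6 - 1*(-½) = 6 + ½ = 13/2)
R(A, d) = d²*(5 + d + 2*A) (R(A, d) = d²*(((A + d) + 5*1) + A) = d²*(((A + d) + 5) + A) = d²*((5 + A + d) + A) = d²*(5 + d + 2*A))
-1770*R(t(0), -2) = -1770*(-2)²*(5 - 2 + 2*(13/2)) = -7080*(5 - 2 + 13) = -7080*16 = -1770*64 = -113280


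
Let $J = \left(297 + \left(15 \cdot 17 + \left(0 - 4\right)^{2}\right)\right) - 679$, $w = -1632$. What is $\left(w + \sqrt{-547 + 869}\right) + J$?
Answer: $-1743 + \sqrt{322} \approx -1725.1$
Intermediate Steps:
$J = -111$ ($J = \left(297 + \left(255 + \left(-4\right)^{2}\right)\right) - 679 = \left(297 + \left(255 + 16\right)\right) - 679 = \left(297 + 271\right) - 679 = 568 - 679 = -111$)
$\left(w + \sqrt{-547 + 869}\right) + J = \left(-1632 + \sqrt{-547 + 869}\right) - 111 = \left(-1632 + \sqrt{322}\right) - 111 = -1743 + \sqrt{322}$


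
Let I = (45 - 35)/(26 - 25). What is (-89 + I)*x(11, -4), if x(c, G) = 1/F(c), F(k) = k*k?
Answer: -79/121 ≈ -0.65289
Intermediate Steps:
F(k) = k²
x(c, G) = c⁻² (x(c, G) = 1/(c²) = c⁻²)
I = 10 (I = 10/1 = 10*1 = 10)
(-89 + I)*x(11, -4) = (-89 + 10)/11² = -79*1/121 = -79/121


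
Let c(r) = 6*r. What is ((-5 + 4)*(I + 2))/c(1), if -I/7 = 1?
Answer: ⅚ ≈ 0.83333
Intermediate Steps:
I = -7 (I = -7*1 = -7)
((-5 + 4)*(I + 2))/c(1) = ((-5 + 4)*(-7 + 2))/((6*1)) = -1*(-5)/6 = 5*(⅙) = ⅚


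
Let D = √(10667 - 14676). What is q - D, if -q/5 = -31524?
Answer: 157620 - I*√4009 ≈ 1.5762e+5 - 63.317*I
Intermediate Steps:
q = 157620 (q = -5*(-31524) = 157620)
D = I*√4009 (D = √(-4009) = I*√4009 ≈ 63.317*I)
q - D = 157620 - I*√4009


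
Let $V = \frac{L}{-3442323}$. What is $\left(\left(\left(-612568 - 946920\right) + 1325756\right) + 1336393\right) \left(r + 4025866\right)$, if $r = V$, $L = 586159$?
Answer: $\frac{15281040612183327499}{3442323} \approx 4.4392 \cdot 10^{12}$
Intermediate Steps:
$V = - \frac{586159}{3442323}$ ($V = \frac{586159}{-3442323} = 586159 \left(- \frac{1}{3442323}\right) = - \frac{586159}{3442323} \approx -0.17028$)
$r = - \frac{586159}{3442323} \approx -0.17028$
$\left(\left(\left(-612568 - 946920\right) + 1325756\right) + 1336393\right) \left(r + 4025866\right) = \left(\left(\left(-612568 - 946920\right) + 1325756\right) + 1336393\right) \left(- \frac{586159}{3442323} + 4025866\right) = \left(\left(-1559488 + 1325756\right) + 1336393\right) \frac{13858330540559}{3442323} = \left(-233732 + 1336393\right) \frac{13858330540559}{3442323} = 1102661 \cdot \frac{13858330540559}{3442323} = \frac{15281040612183327499}{3442323}$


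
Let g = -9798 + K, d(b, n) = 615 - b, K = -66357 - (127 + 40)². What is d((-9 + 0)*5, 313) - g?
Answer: 104704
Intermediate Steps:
K = -94246 (K = -66357 - 1*167² = -66357 - 1*27889 = -66357 - 27889 = -94246)
g = -104044 (g = -9798 - 94246 = -104044)
d((-9 + 0)*5, 313) - g = (615 - (-9 + 0)*5) - 1*(-104044) = (615 - (-9)*5) + 104044 = (615 - 1*(-45)) + 104044 = (615 + 45) + 104044 = 660 + 104044 = 104704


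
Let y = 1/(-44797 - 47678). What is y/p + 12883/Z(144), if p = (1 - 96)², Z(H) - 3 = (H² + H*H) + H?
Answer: 3583994223002/11578223716875 ≈ 0.30955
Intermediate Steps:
Z(H) = 3 + H + 2*H² (Z(H) = 3 + ((H² + H*H) + H) = 3 + ((H² + H²) + H) = 3 + (2*H² + H) = 3 + (H + 2*H²) = 3 + H + 2*H²)
y = -1/92475 (y = 1/(-92475) = -1/92475 ≈ -1.0814e-5)
p = 9025 (p = (-95)² = 9025)
y/p + 12883/Z(144) = -1/92475/9025 + 12883/(3 + 144 + 2*144²) = -1/92475*1/9025 + 12883/(3 + 144 + 2*20736) = -1/834586875 + 12883/(3 + 144 + 41472) = -1/834586875 + 12883/41619 = 3583994223002/11578223716875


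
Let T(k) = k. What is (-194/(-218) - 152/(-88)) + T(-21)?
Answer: -22041/1199 ≈ -18.383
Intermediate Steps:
(-194/(-218) - 152/(-88)) + T(-21) = (-194/(-218) - 152/(-88)) - 21 = (-194*(-1/218) - 152*(-1/88)) - 21 = (97/109 + 19/11) - 21 = 3138/1199 - 21 = -22041/1199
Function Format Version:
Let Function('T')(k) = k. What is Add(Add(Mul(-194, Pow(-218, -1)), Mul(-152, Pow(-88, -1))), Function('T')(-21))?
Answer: Rational(-22041, 1199) ≈ -18.383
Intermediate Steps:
Add(Add(Mul(-194, Pow(-218, -1)), Mul(-152, Pow(-88, -1))), Function('T')(-21)) = Add(Add(Mul(-194, Pow(-218, -1)), Mul(-152, Pow(-88, -1))), -21) = Add(Add(Mul(-194, Rational(-1, 218)), Mul(-152, Rational(-1, 88))), -21) = Add(Add(Rational(97, 109), Rational(19, 11)), -21) = Add(Rational(3138, 1199), -21) = Rational(-22041, 1199)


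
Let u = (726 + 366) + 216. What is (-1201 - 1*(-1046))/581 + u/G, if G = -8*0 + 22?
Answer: 378269/6391 ≈ 59.188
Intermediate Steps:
u = 1308 (u = 1092 + 216 = 1308)
G = 22 (G = 0 + 22 = 22)
(-1201 - 1*(-1046))/581 + u/G = (-1201 - 1*(-1046))/581 + 1308/22 = (-1201 + 1046)*(1/581) + 1308*(1/22) = -155*1/581 + 654/11 = -155/581 + 654/11 = 378269/6391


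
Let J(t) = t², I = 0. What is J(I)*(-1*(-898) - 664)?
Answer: 0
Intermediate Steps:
J(I)*(-1*(-898) - 664) = 0²*(-1*(-898) - 664) = 0*(898 - 664) = 0*234 = 0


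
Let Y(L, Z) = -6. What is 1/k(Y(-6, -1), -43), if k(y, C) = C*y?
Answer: 1/258 ≈ 0.0038760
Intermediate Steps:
1/k(Y(-6, -1), -43) = 1/(-43*(-6)) = 1/258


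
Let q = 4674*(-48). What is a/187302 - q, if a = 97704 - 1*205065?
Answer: 14007156981/62434 ≈ 2.2435e+5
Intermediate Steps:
a = -107361 (a = 97704 - 205065 = -107361)
q = -224352
a/187302 - q = -107361/187302 - 1*(-224352) = -107361*1/187302 + 224352 = -35787/62434 + 224352 = 14007156981/62434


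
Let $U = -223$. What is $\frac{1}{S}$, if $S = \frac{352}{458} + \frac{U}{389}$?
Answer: $\frac{89081}{17397} \approx 5.1205$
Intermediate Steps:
$S = \frac{17397}{89081}$ ($S = \frac{352}{458} - \frac{223}{389} = 352 \cdot \frac{1}{458} - \frac{223}{389} = \frac{176}{229} - \frac{223}{389} = \frac{17397}{89081} \approx 0.19529$)
$\frac{1}{S} = \frac{1}{\frac{17397}{89081}} = \frac{89081}{17397}$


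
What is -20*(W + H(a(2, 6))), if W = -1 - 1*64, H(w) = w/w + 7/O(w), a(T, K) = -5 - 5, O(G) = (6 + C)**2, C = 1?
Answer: 8940/7 ≈ 1277.1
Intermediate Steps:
O(G) = 49 (O(G) = (6 + 1)**2 = 7**2 = 49)
a(T, K) = -10
H(w) = 8/7 (H(w) = w/w + 7/49 = 1 + 7*(1/49) = 1 + 1/7 = 8/7)
W = -65 (W = -1 - 64 = -65)
-20*(W + H(a(2, 6))) = -20*(-65 + 8/7) = -20*(-447/7) = 8940/7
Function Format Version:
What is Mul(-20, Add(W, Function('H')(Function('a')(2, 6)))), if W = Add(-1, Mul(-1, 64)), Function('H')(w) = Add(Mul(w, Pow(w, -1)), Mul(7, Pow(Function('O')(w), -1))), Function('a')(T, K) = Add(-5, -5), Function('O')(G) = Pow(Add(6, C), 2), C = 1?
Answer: Rational(8940, 7) ≈ 1277.1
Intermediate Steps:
Function('O')(G) = 49 (Function('O')(G) = Pow(Add(6, 1), 2) = Pow(7, 2) = 49)
Function('a')(T, K) = -10
Function('H')(w) = Rational(8, 7) (Function('H')(w) = Add(Mul(w, Pow(w, -1)), Mul(7, Pow(49, -1))) = Add(1, Mul(7, Rational(1, 49))) = Add(1, Rational(1, 7)) = Rational(8, 7))
W = -65 (W = Add(-1, -64) = -65)
Mul(-20, Add(W, Function('H')(Function('a')(2, 6)))) = Mul(-20, Add(-65, Rational(8, 7))) = Mul(-20, Rational(-447, 7)) = Rational(8940, 7)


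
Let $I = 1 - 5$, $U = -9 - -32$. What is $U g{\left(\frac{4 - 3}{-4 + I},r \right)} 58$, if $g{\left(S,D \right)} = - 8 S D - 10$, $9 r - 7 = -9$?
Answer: $- \frac{122728}{9} \approx -13636.0$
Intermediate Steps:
$r = - \frac{2}{9}$ ($r = \frac{7}{9} + \frac{1}{9} \left(-9\right) = \frac{7}{9} - 1 = - \frac{2}{9} \approx -0.22222$)
$U = 23$ ($U = -9 + 32 = 23$)
$I = -4$
$g{\left(S,D \right)} = -10 - 8 D S$ ($g{\left(S,D \right)} = - 8 D S - 10 = -10 - 8 D S$)
$U g{\left(\frac{4 - 3}{-4 + I},r \right)} 58 = 23 \left(-10 - - \frac{16 \frac{4 - 3}{-4 - 4}}{9}\right) 58 = 23 \left(-10 - - \frac{16 \cdot 1 \frac{1}{-8}}{9}\right) 58 = 23 \left(-10 - - \frac{16 \cdot 1 \left(- \frac{1}{8}\right)}{9}\right) 58 = 23 \left(-10 - \left(- \frac{16}{9}\right) \left(- \frac{1}{8}\right)\right) 58 = 23 \left(-10 - \frac{2}{9}\right) 58 = 23 \left(- \frac{92}{9}\right) 58 = \left(- \frac{2116}{9}\right) 58 = - \frac{122728}{9}$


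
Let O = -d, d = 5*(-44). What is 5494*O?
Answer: 1208680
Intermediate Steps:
d = -220
O = 220 (O = -1*(-220) = 220)
5494*O = 5494*220 = 1208680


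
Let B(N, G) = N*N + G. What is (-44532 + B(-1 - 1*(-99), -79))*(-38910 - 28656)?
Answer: 2365282962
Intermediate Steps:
B(N, G) = G + N**2 (B(N, G) = N**2 + G = G + N**2)
(-44532 + B(-1 - 1*(-99), -79))*(-38910 - 28656) = (-44532 + (-79 + (-1 - 1*(-99))**2))*(-38910 - 28656) = (-44532 + (-79 + (-1 + 99)**2))*(-67566) = (-44532 + (-79 + 98**2))*(-67566) = (-44532 + (-79 + 9604))*(-67566) = (-44532 + 9525)*(-67566) = -35007*(-67566) = 2365282962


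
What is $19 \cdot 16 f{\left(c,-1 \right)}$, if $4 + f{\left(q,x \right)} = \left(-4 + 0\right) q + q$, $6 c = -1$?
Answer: $-1064$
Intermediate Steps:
$c = - \frac{1}{6}$ ($c = \frac{1}{6} \left(-1\right) = - \frac{1}{6} \approx -0.16667$)
$f{\left(q,x \right)} = -4 - 3 q$ ($f{\left(q,x \right)} = -4 + \left(\left(-4 + 0\right) q + q\right) = -4 + \left(- 4 q + q\right) = -4 - 3 q$)
$19 \cdot 16 f{\left(c,-1 \right)} = 19 \cdot 16 \left(-4 - - \frac{1}{2}\right) = 304 \left(-4 + \frac{1}{2}\right) = 304 \left(- \frac{7}{2}\right) = -1064$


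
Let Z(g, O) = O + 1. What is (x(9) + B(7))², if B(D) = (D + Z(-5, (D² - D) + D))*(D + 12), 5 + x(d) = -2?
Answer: 1157776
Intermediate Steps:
x(d) = -7 (x(d) = -5 - 2 = -7)
Z(g, O) = 1 + O
B(D) = (12 + D)*(1 + D + D²) (B(D) = (D + (1 + ((D² - D) + D)))*(D + 12) = (D + (1 + D²))*(12 + D) = (1 + D + D²)*(12 + D) = (12 + D)*(1 + D + D²))
(x(9) + B(7))² = (-7 + (12 + 7³ + 13*7 + 13*7²))² = (-7 + (12 + 343 + 91 + 13*49))² = (-7 + (12 + 343 + 91 + 637))² = (-7 + 1083)² = 1076² = 1157776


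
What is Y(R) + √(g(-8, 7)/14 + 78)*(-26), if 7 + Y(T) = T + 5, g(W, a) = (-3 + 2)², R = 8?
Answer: 6 - 13*√15302/7 ≈ -223.73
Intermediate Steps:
g(W, a) = 1 (g(W, a) = (-1)² = 1)
Y(T) = -2 + T (Y(T) = -7 + (T + 5) = -7 + (5 + T) = -2 + T)
Y(R) + √(g(-8, 7)/14 + 78)*(-26) = (-2 + 8) + √(1/14 + 78)*(-26) = 6 + √(1*(1/14) + 78)*(-26) = 6 + √(1/14 + 78)*(-26) = 6 + √(1093/14)*(-26) = 6 + (√15302/14)*(-26) = 6 - 13*√15302/7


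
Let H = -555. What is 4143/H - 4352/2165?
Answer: -758997/80105 ≈ -9.4750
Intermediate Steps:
4143/H - 4352/2165 = 4143/(-555) - 4352/2165 = 4143*(-1/555) - 4352*1/2165 = -1381/185 - 4352/2165 = -758997/80105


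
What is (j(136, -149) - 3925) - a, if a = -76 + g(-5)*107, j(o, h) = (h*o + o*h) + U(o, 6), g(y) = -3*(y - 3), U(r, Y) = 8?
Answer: -46937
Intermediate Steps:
g(y) = 9 - 3*y (g(y) = -3*(-3 + y) = 9 - 3*y)
j(o, h) = 8 + 2*h*o (j(o, h) = (h*o + o*h) + 8 = (h*o + h*o) + 8 = 2*h*o + 8 = 8 + 2*h*o)
a = 2492 (a = -76 + (9 - 3*(-5))*107 = -76 + (9 + 15)*107 = -76 + 24*107 = -76 + 2568 = 2492)
(j(136, -149) - 3925) - a = ((8 + 2*(-149)*136) - 3925) - 1*2492 = ((8 - 40528) - 3925) - 2492 = (-40520 - 3925) - 2492 = -44445 - 2492 = -46937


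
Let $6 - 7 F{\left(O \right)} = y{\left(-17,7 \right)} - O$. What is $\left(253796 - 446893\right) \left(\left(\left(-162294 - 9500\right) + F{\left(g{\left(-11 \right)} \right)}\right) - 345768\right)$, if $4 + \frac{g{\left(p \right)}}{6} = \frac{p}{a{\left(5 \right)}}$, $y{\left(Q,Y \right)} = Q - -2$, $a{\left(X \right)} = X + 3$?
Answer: $\frac{2798319435757}{28} \approx 9.994 \cdot 10^{10}$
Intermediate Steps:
$a{\left(X \right)} = 3 + X$
$y{\left(Q,Y \right)} = 2 + Q$ ($y{\left(Q,Y \right)} = Q + 2 = 2 + Q$)
$g{\left(p \right)} = -24 + \frac{3 p}{4}$ ($g{\left(p \right)} = -24 + 6 \frac{p}{3 + 5} = -24 + 6 \frac{p}{8} = -24 + \frac{3 p}{4}$)
$F{\left(O \right)} = 3 + \frac{O}{7}$ ($F{\left(O \right)} = \frac{6}{7} - \frac{\left(2 - 17\right) - O}{7} = \frac{6}{7} - \frac{-15 - O}{7} = \frac{6}{7} + \left(\frac{15}{7} + \frac{O}{7}\right) = 3 + \frac{O}{7}$)
$\left(253796 - 446893\right) \left(\left(\left(-162294 - 9500\right) + F{\left(g{\left(-11 \right)} \right)}\right) - 345768\right) = \left(253796 - 446893\right) \left(\left(\left(-162294 - 9500\right) + \left(3 + \frac{-24 + \frac{3}{4} \left(-11\right)}{7}\right)\right) - 345768\right) = - 193097 \left(\left(-171794 + \left(3 + \frac{-24 - \frac{33}{4}}{7}\right)\right) - 345768\right) = - 193097 \left(\left(-171794 + \left(3 + \frac{1}{7} \left(- \frac{129}{4}\right)\right)\right) - 345768\right) = - 193097 \left(\left(-171794 + \left(3 - \frac{129}{28}\right)\right) - 345768\right) = - 193097 \left(\left(-171794 - \frac{45}{28}\right) - 345768\right) = - 193097 \left(- \frac{4810277}{28} - 345768\right) = \left(-193097\right) \left(- \frac{14491781}{28}\right) = \frac{2798319435757}{28}$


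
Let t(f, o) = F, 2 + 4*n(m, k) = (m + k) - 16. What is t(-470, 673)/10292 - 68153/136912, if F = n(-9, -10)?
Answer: -87837139/176137288 ≈ -0.49869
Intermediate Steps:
n(m, k) = -9/2 + k/4 + m/4 (n(m, k) = -½ + ((m + k) - 16)/4 = -½ + ((k + m) - 16)/4 = -½ + (-16 + k + m)/4 = -½ + (-4 + k/4 + m/4) = -9/2 + k/4 + m/4)
F = -37/4 (F = -9/2 + (¼)*(-10) + (¼)*(-9) = -9/2 - 5/2 - 9/4 = -37/4 ≈ -9.2500)
t(f, o) = -37/4
t(-470, 673)/10292 - 68153/136912 = -37/4/10292 - 68153/136912 = -37/4*1/10292 - 68153*1/136912 = -37/41168 - 68153/136912 = -87837139/176137288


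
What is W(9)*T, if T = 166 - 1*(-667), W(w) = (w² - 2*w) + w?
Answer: 59976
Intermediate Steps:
W(w) = w² - w
T = 833 (T = 166 + 667 = 833)
W(9)*T = (9*(-1 + 9))*833 = (9*8)*833 = 72*833 = 59976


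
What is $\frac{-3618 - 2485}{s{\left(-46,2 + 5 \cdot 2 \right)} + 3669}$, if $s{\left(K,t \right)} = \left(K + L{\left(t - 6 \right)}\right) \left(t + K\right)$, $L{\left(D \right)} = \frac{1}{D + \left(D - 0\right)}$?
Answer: $- \frac{36618}{31381} \approx -1.1669$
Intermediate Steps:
$L{\left(D \right)} = \frac{1}{2 D}$ ($L{\left(D \right)} = \frac{1}{D + \left(D + 0\right)} = \frac{1}{D + D} = \frac{1}{2 D}$)
$s{\left(K,t \right)} = \left(K + t\right) \left(K + \frac{1}{2 \left(-6 + t\right)}\right)$ ($s{\left(K,t \right)} = \left(K + \frac{1}{2 \left(t - 6\right)}\right) \left(t + K\right) = \left(K + \frac{1}{2 \left(-6 + t\right)}\right) \left(K + t\right) = \left(K + t\right) \left(K + \frac{1}{2 \left(-6 + t\right)}\right)$)
$\frac{-3618 - 2485}{s{\left(-46,2 + 5 \cdot 2 \right)} + 3669} = \frac{-3618 - 2485}{\frac{-46 + \left(2 + 5 \cdot 2\right) + 2 \left(-46\right) \left(-6 + \left(2 + 5 \cdot 2\right)\right) \left(-46 + \left(2 + 5 \cdot 2\right)\right)}{2 \left(-6 + \left(2 + 5 \cdot 2\right)\right)} + 3669} = - \frac{6103}{\frac{-46 + \left(2 + 10\right) + 2 \left(-46\right) \left(-6 + \left(2 + 10\right)\right) \left(-46 + \left(2 + 10\right)\right)}{2 \left(-6 + \left(2 + 10\right)\right)} + 3669} = - \frac{6103}{\frac{-46 + 12 + 2 \left(-46\right) \left(-6 + 12\right) \left(-46 + 12\right)}{2 \left(-6 + 12\right)} + 3669} = - \frac{6103}{\frac{-46 + 12 + 2 \left(-46\right) 6 \left(-34\right)}{2 \cdot 6} + 3669} = - \frac{6103}{\frac{1}{2} \cdot \frac{1}{6} \left(-46 + 12 + 18768\right) + 3669} = - \frac{6103}{\frac{1}{2} \cdot \frac{1}{6} \cdot 18734 + 3669} = - \frac{6103}{\frac{9367}{6} + 3669} = - \frac{6103}{\frac{31381}{6}} = \left(-6103\right) \frac{6}{31381} = - \frac{36618}{31381}$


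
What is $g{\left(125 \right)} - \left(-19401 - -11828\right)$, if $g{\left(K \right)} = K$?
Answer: $7698$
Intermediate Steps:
$g{\left(125 \right)} - \left(-19401 - -11828\right) = 125 - \left(-19401 - -11828\right) = 125 - \left(-19401 + 11828\right) = 125 - -7573 = 125 + 7573 = 7698$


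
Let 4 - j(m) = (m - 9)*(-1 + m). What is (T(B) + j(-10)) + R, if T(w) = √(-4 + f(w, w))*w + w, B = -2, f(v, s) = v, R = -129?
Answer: -336 - 2*I*√6 ≈ -336.0 - 4.899*I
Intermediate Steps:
j(m) = 4 - (-1 + m)*(-9 + m) (j(m) = 4 - (m - 9)*(-1 + m) = 4 - (-9 + m)*(-1 + m) = 4 - (-1 + m)*(-9 + m))
T(w) = w + w*√(-4 + w) (T(w) = √(-4 + w)*w + w = w*√(-4 + w) + w = w + w*√(-4 + w))
(T(B) + j(-10)) + R = (-2*(1 + √(-4 - 2)) + (-5 - 1*(-10)² + 10*(-10))) - 129 = (-2*(1 + √(-6)) + (-5 - 1*100 - 100)) - 129 = (-2*(1 + I*√6) + (-5 - 100 - 100)) - 129 = ((-2 - 2*I*√6) - 205) - 129 = (-207 - 2*I*√6) - 129 = -336 - 2*I*√6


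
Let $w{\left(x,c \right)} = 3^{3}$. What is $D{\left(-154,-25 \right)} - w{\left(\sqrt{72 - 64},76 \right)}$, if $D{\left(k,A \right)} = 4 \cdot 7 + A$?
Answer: $-24$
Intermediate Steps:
$w{\left(x,c \right)} = 27$
$D{\left(k,A \right)} = 28 + A$
$D{\left(-154,-25 \right)} - w{\left(\sqrt{72 - 64},76 \right)} = \left(28 - 25\right) - 27 = 3 - 27 = -24$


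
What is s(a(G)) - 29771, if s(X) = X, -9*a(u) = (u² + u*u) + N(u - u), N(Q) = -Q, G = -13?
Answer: -268277/9 ≈ -29809.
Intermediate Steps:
a(u) = -2*u²/9 (a(u) = -((u² + u*u) - (u - u))/9 = -((u² + u²) - 1*0)/9 = -(2*u² + 0)/9 = -2*u²/9)
s(a(G)) - 29771 = -2/9*(-13)² - 29771 = -2/9*169 - 29771 = -338/9 - 29771 = -268277/9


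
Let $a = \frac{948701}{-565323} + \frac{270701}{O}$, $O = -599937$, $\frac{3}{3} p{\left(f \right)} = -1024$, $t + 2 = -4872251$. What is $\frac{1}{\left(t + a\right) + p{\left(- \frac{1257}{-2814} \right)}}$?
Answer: $- \frac{113052728217}{550937500938601529} \approx -2.052 \cdot 10^{-7}$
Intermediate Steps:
$t = -4872253$ ($t = -2 - 4872251 = -4872253$)
$p{\left(f \right)} = -1024$
$a = - \frac{240731444420}{113052728217}$ ($a = \frac{948701}{-565323} + \frac{270701}{-599937} = 948701 \left(- \frac{1}{565323}\right) + 270701 \left(- \frac{1}{599937}\right) = - \frac{948701}{565323} - \frac{270701}{599937} = - \frac{240731444420}{113052728217} \approx -2.1294$)
$\frac{1}{\left(t + a\right) + p{\left(- \frac{1257}{-2814} \right)}} = \frac{1}{\left(-4872253 - \frac{240731444420}{113052728217}\right) - 1024} = \frac{1}{- \frac{550821734944907321}{113052728217} - 1024} = \frac{1}{- \frac{550937500938601529}{113052728217}} = - \frac{113052728217}{550937500938601529}$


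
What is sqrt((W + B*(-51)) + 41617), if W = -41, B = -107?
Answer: sqrt(47033) ≈ 216.87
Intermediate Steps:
sqrt((W + B*(-51)) + 41617) = sqrt((-41 - 107*(-51)) + 41617) = sqrt((-41 + 5457) + 41617) = sqrt(5416 + 41617) = sqrt(47033)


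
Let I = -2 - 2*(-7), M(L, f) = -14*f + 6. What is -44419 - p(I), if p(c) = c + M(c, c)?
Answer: -44269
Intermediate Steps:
M(L, f) = 6 - 14*f
I = 12 (I = -2 + 14 = 12)
p(c) = 6 - 13*c (p(c) = c + (6 - 14*c) = 6 - 13*c)
-44419 - p(I) = -44419 - (6 - 13*12) = -44419 - (6 - 156) = -44419 - 1*(-150) = -44419 + 150 = -44269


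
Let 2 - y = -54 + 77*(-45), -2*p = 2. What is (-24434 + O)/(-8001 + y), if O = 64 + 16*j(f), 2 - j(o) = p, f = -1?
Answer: 12161/2240 ≈ 5.4290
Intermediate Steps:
p = -1 (p = -1/2*2 = -1)
j(o) = 3 (j(o) = 2 - 1*(-1) = 2 + 1 = 3)
y = 3521 (y = 2 - (-54 + 77*(-45)) = 2 - (-54 - 3465) = 2 - 1*(-3519) = 2 + 3519 = 3521)
O = 112 (O = 64 + 16*3 = 64 + 48 = 112)
(-24434 + O)/(-8001 + y) = (-24434 + 112)/(-8001 + 3521) = -24322/(-4480) = -24322*(-1/4480) = 12161/2240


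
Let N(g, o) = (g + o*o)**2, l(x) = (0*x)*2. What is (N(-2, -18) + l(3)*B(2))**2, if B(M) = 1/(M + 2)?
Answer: 10750371856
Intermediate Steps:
l(x) = 0 (l(x) = 0*2 = 0)
N(g, o) = (g + o**2)**2
B(M) = 1/(2 + M)
(N(-2, -18) + l(3)*B(2))**2 = ((-2 + (-18)**2)**2 + 0/(2 + 2))**2 = ((-2 + 324)**2 + 0/4)**2 = (322**2 + 0*(1/4))**2 = (103684 + 0)**2 = 103684**2 = 10750371856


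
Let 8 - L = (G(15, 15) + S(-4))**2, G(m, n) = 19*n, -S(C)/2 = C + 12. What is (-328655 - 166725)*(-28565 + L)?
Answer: 49992758840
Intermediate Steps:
S(C) = -24 - 2*C (S(C) = -2*(C + 12) = -2*(12 + C) = -24 - 2*C)
L = -72353 (L = 8 - (19*15 + (-24 - 2*(-4)))**2 = 8 - (285 + (-24 + 8))**2 = 8 - (285 - 16)**2 = 8 - 1*269**2 = 8 - 1*72361 = 8 - 72361 = -72353)
(-328655 - 166725)*(-28565 + L) = (-328655 - 166725)*(-28565 - 72353) = -495380*(-100918) = 49992758840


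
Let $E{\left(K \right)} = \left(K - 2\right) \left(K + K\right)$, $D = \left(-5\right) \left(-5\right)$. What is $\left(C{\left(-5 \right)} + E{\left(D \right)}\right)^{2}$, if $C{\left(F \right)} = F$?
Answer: $1311025$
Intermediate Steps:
$D = 25$
$E{\left(K \right)} = 2 K \left(-2 + K\right)$ ($E{\left(K \right)} = \left(-2 + K\right) 2 K = 2 K \left(-2 + K\right)$)
$\left(C{\left(-5 \right)} + E{\left(D \right)}\right)^{2} = \left(-5 + 2 \cdot 25 \left(-2 + 25\right)\right)^{2} = \left(-5 + 2 \cdot 25 \cdot 23\right)^{2} = \left(-5 + 1150\right)^{2} = 1145^{2} = 1311025$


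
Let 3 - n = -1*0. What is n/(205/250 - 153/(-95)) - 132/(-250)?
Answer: 508644/288625 ≈ 1.7623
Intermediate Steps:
n = 3 (n = 3 - (-1)*0 = 3 - 1*0 = 3 + 0 = 3)
n/(205/250 - 153/(-95)) - 132/(-250) = 3/(205/250 - 153/(-95)) - 132/(-250) = 3/(205*(1/250) - 153*(-1/95)) - 132*(-1/250) = 3/(41/50 + 153/95) + 66/125 = 3/(2309/950) + 66/125 = 3*(950/2309) + 66/125 = 2850/2309 + 66/125 = 508644/288625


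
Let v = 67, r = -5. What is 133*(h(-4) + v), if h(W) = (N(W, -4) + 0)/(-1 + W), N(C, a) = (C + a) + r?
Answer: 46284/5 ≈ 9256.8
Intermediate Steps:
N(C, a) = -5 + C + a (N(C, a) = (C + a) - 5 = -5 + C + a)
h(W) = (-9 + W)/(-1 + W) (h(W) = ((-5 + W - 4) + 0)/(-1 + W) = ((-9 + W) + 0)/(-1 + W) = (-9 + W)/(-1 + W))
133*(h(-4) + v) = 133*((-9 - 4)/(-1 - 4) + 67) = 133*(-13/(-5) + 67) = 133*(-⅕*(-13) + 67) = 133*(13/5 + 67) = 133*(348/5) = 46284/5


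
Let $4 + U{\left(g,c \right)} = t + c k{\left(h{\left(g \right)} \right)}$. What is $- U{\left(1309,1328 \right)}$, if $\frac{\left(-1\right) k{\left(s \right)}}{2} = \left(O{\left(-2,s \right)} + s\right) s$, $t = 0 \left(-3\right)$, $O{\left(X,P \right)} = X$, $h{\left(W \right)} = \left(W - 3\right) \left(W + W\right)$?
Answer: $31049417351301892$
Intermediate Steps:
$h{\left(W \right)} = 2 W \left(-3 + W\right)$ ($h{\left(W \right)} = \left(-3 + W\right) 2 W = 2 W \left(-3 + W\right)$)
$t = 0$
$k{\left(s \right)} = - 2 s \left(-2 + s\right)$ ($k{\left(s \right)} = - 2 \left(-2 + s\right) s = - 2 s \left(-2 + s\right)$)
$U{\left(g,c \right)} = -4 + 4 c g \left(-3 + g\right) \left(2 - 2 g \left(-3 + g\right)\right)$ ($U{\left(g,c \right)} = -4 + \left(0 + c 2 \cdot 2 g \left(-3 + g\right) \left(2 - 2 g \left(-3 + g\right)\right)\right) = -4 + \left(0 + c 4 g \left(-3 + g\right) \left(2 - 2 g \left(-3 + g\right)\right)\right) = -4 + \left(0 + 4 c g \left(-3 + g\right) \left(2 - 2 g \left(-3 + g\right)\right)\right) = -4 + 4 c g \left(-3 + g\right) \left(2 - 2 g \left(-3 + g\right)\right)$)
$- U{\left(1309,1328 \right)} = - (-4 - 10624 \cdot 1309 \left(-1 + 1309 \left(-3 + 1309\right)\right) \left(-3 + 1309\right)) = - (-4 - 10624 \cdot 1309 \left(-1 + 1309 \cdot 1306\right) 1306) = - (-4 - 10624 \cdot 1309 \left(-1 + 1709554\right) 1306) = - (-4 - 10624 \cdot 1309 \cdot 1709553 \cdot 1306) = - (-4 - 31049417351301888) = \left(-1\right) \left(-31049417351301892\right) = 31049417351301892$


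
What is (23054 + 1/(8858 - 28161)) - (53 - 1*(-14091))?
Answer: 171989729/19303 ≈ 8910.0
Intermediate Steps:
(23054 + 1/(8858 - 28161)) - (53 - 1*(-14091)) = (23054 + 1/(-19303)) - (53 + 14091) = (23054 - 1/19303) - 1*14144 = 445011361/19303 - 14144 = 171989729/19303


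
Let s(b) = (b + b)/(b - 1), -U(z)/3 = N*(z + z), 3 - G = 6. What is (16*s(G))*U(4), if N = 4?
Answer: -2304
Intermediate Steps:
G = -3 (G = 3 - 1*6 = 3 - 6 = -3)
U(z) = -24*z (U(z) = -12*(z + z) = -12*2*z = -24*z)
s(b) = 2*b/(-1 + b) (s(b) = (2*b)/(-1 + b) = 2*b/(-1 + b))
(16*s(G))*U(4) = (16*(2*(-3)/(-1 - 3)))*(-24*4) = (16*(2*(-3)/(-4)))*(-96) = (16*(2*(-3)*(-¼)))*(-96) = (16*(3/2))*(-96) = 24*(-96) = -2304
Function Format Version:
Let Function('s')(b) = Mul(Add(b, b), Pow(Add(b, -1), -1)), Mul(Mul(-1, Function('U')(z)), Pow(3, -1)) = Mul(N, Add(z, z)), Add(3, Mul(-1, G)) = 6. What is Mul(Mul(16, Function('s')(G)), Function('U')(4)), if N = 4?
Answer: -2304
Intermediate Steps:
G = -3 (G = Add(3, Mul(-1, 6)) = Add(3, -6) = -3)
Function('U')(z) = Mul(-24, z) (Function('U')(z) = Mul(-3, Mul(4, Add(z, z))) = Mul(-3, Mul(4, Mul(2, z))) = Mul(-3, Mul(8, z)) = Mul(-24, z))
Function('s')(b) = Mul(2, b, Pow(Add(-1, b), -1)) (Function('s')(b) = Mul(Mul(2, b), Pow(Add(-1, b), -1)) = Mul(2, b, Pow(Add(-1, b), -1)))
Mul(Mul(16, Function('s')(G)), Function('U')(4)) = Mul(Mul(16, Mul(2, -3, Pow(Add(-1, -3), -1))), Mul(-24, 4)) = Mul(Mul(16, Mul(2, -3, Pow(-4, -1))), -96) = Mul(Mul(16, Mul(2, -3, Rational(-1, 4))), -96) = Mul(Mul(16, Rational(3, 2)), -96) = Mul(24, -96) = -2304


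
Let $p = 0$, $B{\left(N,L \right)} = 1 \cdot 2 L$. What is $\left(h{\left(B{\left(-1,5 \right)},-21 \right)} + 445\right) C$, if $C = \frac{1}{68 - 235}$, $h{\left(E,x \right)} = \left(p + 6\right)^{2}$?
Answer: $- \frac{481}{167} \approx -2.8802$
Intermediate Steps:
$B{\left(N,L \right)} = 2 L$
$h{\left(E,x \right)} = 36$ ($h{\left(E,x \right)} = \left(0 + 6\right)^{2} = 6^{2} = 36$)
$C = - \frac{1}{167}$ ($C = \frac{1}{-167} = - \frac{1}{167} \approx -0.005988$)
$\left(h{\left(B{\left(-1,5 \right)},-21 \right)} + 445\right) C = \left(36 + 445\right) \left(- \frac{1}{167}\right) = 481 \left(- \frac{1}{167}\right) = - \frac{481}{167}$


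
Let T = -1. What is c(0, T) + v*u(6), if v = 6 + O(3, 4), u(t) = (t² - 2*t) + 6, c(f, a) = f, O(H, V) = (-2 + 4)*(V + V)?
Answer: 660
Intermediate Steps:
O(H, V) = 4*V (O(H, V) = 2*(2*V) = 4*V)
u(t) = 6 + t² - 2*t
v = 22 (v = 6 + 4*4 = 6 + 16 = 22)
c(0, T) + v*u(6) = 0 + 22*(6 + 6² - 2*6) = 0 + 22*(6 + 36 - 12) = 0 + 22*30 = 0 + 660 = 660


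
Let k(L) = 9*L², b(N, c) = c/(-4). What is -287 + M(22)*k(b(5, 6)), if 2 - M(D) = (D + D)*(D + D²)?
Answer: -902185/2 ≈ -4.5109e+5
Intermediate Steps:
b(N, c) = -c/4 (b(N, c) = c*(-¼) = -c/4)
M(D) = 2 - 2*D*(D + D²) (M(D) = 2 - (D + D)*(D + D²) = 2 - 2*D*(D + D²))
-287 + M(22)*k(b(5, 6)) = -287 + (2 - 2*22² - 2*22³)*(9*(-¼*6)²) = -287 + (2 - 2*484 - 2*10648)*(9*(-3/2)²) = -287 + (2 - 968 - 21296)*(9*(9/4)) = -287 - 22262*81/4 = -287 - 901611/2 = -902185/2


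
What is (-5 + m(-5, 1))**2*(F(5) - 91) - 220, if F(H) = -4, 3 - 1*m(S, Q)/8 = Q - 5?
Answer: -247315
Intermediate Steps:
m(S, Q) = 64 - 8*Q (m(S, Q) = 24 - 8*(Q - 5) = 24 - 8*(-5 + Q) = 24 + (40 - 8*Q) = 64 - 8*Q)
(-5 + m(-5, 1))**2*(F(5) - 91) - 220 = (-5 + (64 - 8*1))**2*(-4 - 91) - 220 = (-5 + (64 - 8))**2*(-95) - 220 = (-5 + 56)**2*(-95) - 220 = 51**2*(-95) - 220 = 2601*(-95) - 220 = -247095 - 220 = -247315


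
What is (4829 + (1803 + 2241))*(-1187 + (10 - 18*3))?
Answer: -10922663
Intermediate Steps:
(4829 + (1803 + 2241))*(-1187 + (10 - 18*3)) = (4829 + 4044)*(-1187 + (10 - 54)) = 8873*(-1187 - 44) = 8873*(-1231) = -10922663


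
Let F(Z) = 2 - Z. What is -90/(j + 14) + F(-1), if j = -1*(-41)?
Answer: 15/11 ≈ 1.3636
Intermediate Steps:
j = 41
-90/(j + 14) + F(-1) = -90/(41 + 14) + (2 - 1*(-1)) = -90/55 + (2 + 1) = -90*1/55 + 3 = -18/11 + 3 = 15/11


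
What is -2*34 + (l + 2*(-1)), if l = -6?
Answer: -76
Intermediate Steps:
-2*34 + (l + 2*(-1)) = -2*34 + (-6 + 2*(-1)) = -68 + (-6 - 2) = -68 - 8 = -76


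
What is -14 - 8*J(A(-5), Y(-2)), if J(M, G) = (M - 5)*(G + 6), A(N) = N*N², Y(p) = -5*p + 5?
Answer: 21826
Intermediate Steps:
Y(p) = 5 - 5*p
A(N) = N³
J(M, G) = (-5 + M)*(6 + G)
-14 - 8*J(A(-5), Y(-2)) = -14 - 8*(-30 - 5*(5 - 5*(-2)) + 6*(-5)³ + (5 - 5*(-2))*(-5)³) = -14 - 8*(-30 - 5*(5 + 10) + 6*(-125) + (5 + 10)*(-125)) = -14 - 8*(-30 - 5*15 - 750 + 15*(-125)) = -14 - 8*(-30 - 75 - 750 - 1875) = -14 - 8*(-2730) = -14 + 21840 = 21826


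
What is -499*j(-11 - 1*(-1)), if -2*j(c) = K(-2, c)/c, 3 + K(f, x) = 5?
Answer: -499/10 ≈ -49.900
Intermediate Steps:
K(f, x) = 2 (K(f, x) = -3 + 5 = 2)
j(c) = -1/c
-499*j(-11 - 1*(-1)) = -(-499)/(-11 - 1*(-1)) = -(-499)/(-11 + 1) = -(-499)/(-10) = -(-499)*(-1)/10 = -499*1/10 = -499/10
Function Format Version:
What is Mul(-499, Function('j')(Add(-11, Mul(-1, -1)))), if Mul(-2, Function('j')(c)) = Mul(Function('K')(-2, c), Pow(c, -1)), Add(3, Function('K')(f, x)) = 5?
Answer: Rational(-499, 10) ≈ -49.900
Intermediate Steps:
Function('K')(f, x) = 2 (Function('K')(f, x) = Add(-3, 5) = 2)
Function('j')(c) = Mul(-1, Pow(c, -1)) (Function('j')(c) = Mul(Rational(-1, 2), Mul(2, Pow(c, -1))) = Mul(-1, Pow(c, -1)))
Mul(-499, Function('j')(Add(-11, Mul(-1, -1)))) = Mul(-499, Mul(-1, Pow(Add(-11, Mul(-1, -1)), -1))) = Mul(-499, Mul(-1, Pow(Add(-11, 1), -1))) = Mul(-499, Mul(-1, Pow(-10, -1))) = Mul(-499, Mul(-1, Rational(-1, 10))) = Mul(-499, Rational(1, 10)) = Rational(-499, 10)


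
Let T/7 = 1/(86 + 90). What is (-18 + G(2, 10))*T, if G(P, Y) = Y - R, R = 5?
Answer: -91/176 ≈ -0.51705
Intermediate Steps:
T = 7/176 (T = 7/(86 + 90) = 7/176 ≈ 0.039773)
G(P, Y) = -5 + Y (G(P, Y) = Y - 1*5 = Y - 5 = -5 + Y)
(-18 + G(2, 10))*T = (-18 + (-5 + 10))*(7/176) = (-18 + 5)*(7/176) = -13*7/176 = -91/176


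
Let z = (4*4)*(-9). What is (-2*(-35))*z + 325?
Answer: -9755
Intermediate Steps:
z = -144 (z = 16*(-9) = -144)
(-2*(-35))*z + 325 = -2*(-35)*(-144) + 325 = 70*(-144) + 325 = -10080 + 325 = -9755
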